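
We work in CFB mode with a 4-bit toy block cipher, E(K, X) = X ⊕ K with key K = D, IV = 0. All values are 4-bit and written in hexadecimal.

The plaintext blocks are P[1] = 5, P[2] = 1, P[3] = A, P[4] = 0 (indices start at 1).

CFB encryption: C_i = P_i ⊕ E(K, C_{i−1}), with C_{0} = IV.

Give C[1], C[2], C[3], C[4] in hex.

C[1]: E(K, 0) = D; 5 ⊕ D = 8.
C[2]: E(K, 8) = 5; 1 ⊕ 5 = 4.
C[3]: E(K, 4) = 9; A ⊕ 9 = 3.
C[4]: E(K, 3) = E; 0 ⊕ E = E.

C[1] = 8, C[2] = 4, C[3] = 3, C[4] = E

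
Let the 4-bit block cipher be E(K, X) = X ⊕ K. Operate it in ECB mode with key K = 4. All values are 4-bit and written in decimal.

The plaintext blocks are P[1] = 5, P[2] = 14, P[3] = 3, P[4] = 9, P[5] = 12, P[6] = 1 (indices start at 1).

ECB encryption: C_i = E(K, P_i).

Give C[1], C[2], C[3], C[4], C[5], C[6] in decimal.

C[1] = 1, C[2] = 10, C[3] = 7, C[4] = 13, C[5] = 8, C[6] = 5

C[1]: E(K, 5) = 1.
C[2]: E(K, 14) = 10.
C[3]: E(K, 3) = 7.
C[4]: E(K, 9) = 13.
C[5]: E(K, 12) = 8.
C[6]: E(K, 1) = 5.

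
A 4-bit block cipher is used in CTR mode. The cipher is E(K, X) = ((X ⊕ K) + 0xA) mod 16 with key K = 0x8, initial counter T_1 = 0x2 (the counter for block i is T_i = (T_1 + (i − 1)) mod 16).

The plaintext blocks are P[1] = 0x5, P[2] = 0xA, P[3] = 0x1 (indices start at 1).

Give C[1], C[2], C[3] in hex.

CTR encryption: S_i = E(K, T_i) where T_i is the counter for block i; C_i = P_i ⊕ S_i.
C[1]: T = 0x2, S = E(K, T) = 0x4; 0x5 ⊕ 0x4 = 0x1.
C[2]: T = 0x3, S = E(K, T) = 0x5; 0xA ⊕ 0x5 = 0xF.
C[3]: T = 0x4, S = E(K, T) = 0x6; 0x1 ⊕ 0x6 = 0x7.

C[1] = 0x1, C[2] = 0xF, C[3] = 0x7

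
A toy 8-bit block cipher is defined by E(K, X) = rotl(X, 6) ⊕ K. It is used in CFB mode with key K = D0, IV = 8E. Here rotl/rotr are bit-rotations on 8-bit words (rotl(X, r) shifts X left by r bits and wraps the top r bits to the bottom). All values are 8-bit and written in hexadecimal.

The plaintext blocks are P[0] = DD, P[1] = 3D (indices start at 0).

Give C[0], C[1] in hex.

C[0] = AE, C[1] = 46

CFB encryption: C_i = P_i ⊕ E(K, C_{i−1}), with C_{−1} = IV.
C[0]: E(K, 8E) = 73; DD ⊕ 73 = AE.
C[1]: E(K, AE) = 7B; 3D ⊕ 7B = 46.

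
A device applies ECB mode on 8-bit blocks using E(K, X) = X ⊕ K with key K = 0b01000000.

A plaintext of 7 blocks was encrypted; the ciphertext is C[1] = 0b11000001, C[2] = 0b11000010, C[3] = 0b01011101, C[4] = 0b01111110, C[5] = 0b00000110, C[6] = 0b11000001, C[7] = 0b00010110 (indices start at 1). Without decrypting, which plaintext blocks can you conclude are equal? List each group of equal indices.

P[1] = P[6]

ECB encrypts each block independently with the same key, so equal ciphertext blocks imply equal plaintext blocks.
C[1] = C[6] = 0b11000001, so P[1] = P[6].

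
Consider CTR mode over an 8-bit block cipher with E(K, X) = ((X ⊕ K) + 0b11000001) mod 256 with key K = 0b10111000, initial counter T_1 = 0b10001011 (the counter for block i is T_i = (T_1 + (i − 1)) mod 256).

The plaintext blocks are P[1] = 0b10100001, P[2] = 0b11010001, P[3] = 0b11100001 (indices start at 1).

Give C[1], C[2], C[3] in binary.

C[1] = 0b01010101, C[2] = 0b00100100, C[3] = 0b00010111

CTR encryption: S_i = E(K, T_i) where T_i is the counter for block i; C_i = P_i ⊕ S_i.
C[1]: T = 0b10001011, S = E(K, T) = 0b11110100; 0b10100001 ⊕ 0b11110100 = 0b01010101.
C[2]: T = 0b10001100, S = E(K, T) = 0b11110101; 0b11010001 ⊕ 0b11110101 = 0b00100100.
C[3]: T = 0b10001101, S = E(K, T) = 0b11110110; 0b11100001 ⊕ 0b11110110 = 0b00010111.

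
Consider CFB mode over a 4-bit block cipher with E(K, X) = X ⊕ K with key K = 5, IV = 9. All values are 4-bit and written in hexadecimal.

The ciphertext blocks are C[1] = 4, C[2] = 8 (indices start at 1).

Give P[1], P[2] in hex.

P[1] = 8, P[2] = 9

CFB decryption: P_i = C_i ⊕ E(K, C_{i−1}), with C_{0} = IV.
P[1]: E(K, 9) = C; 4 ⊕ C = 8.
P[2]: E(K, 4) = 1; 8 ⊕ 1 = 9.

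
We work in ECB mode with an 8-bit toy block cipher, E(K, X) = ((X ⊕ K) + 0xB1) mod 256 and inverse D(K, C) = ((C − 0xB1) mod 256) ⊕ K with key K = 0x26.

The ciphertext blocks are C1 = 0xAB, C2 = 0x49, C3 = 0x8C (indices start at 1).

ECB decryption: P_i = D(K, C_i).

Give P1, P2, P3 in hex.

P1 = 0xDC, P2 = 0xBE, P3 = 0xFD

P1: D(K, 0xAB) = 0xDC.
P2: D(K, 0x49) = 0xBE.
P3: D(K, 0x8C) = 0xFD.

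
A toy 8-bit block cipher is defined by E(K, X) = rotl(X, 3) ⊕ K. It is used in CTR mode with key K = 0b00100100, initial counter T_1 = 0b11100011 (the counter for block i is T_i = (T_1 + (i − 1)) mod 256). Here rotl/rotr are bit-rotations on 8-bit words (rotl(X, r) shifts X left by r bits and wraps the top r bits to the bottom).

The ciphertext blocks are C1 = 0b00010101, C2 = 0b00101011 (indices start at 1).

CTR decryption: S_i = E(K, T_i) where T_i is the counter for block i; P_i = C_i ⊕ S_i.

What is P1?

P1 = 0b00101110

P1: T = 0b11100011, S = E(K, T) = 0b00111011; 0b00010101 ⊕ 0b00111011 = 0b00101110.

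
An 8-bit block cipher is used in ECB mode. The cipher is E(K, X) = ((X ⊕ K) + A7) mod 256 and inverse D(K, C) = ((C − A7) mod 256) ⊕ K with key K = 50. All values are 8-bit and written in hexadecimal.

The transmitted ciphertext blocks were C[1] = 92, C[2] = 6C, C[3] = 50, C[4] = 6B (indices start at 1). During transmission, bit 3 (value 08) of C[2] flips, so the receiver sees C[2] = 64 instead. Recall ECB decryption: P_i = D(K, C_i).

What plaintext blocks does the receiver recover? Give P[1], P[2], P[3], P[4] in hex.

P[1] = BB, P[2] = ED, P[3] = F9, P[4] = 94

Only C[2] changed, to 64. In ECB, a change in C_i affects only P_i. Decrypting the received ciphertext:
P[1]: D(K, 92) = BB.
P[2]: D(K, 64) = ED.
P[3]: D(K, 50) = F9.
P[4]: D(K, 6B) = 94.
Blocks that differ from the original plaintext: P[2].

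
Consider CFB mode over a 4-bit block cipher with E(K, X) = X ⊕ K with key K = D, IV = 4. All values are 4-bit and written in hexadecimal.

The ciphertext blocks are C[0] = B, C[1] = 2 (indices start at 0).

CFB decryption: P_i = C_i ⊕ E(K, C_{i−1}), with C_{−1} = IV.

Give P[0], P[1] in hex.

P[0] = 2, P[1] = 4

P[0]: E(K, 4) = 9; B ⊕ 9 = 2.
P[1]: E(K, B) = 6; 2 ⊕ 6 = 4.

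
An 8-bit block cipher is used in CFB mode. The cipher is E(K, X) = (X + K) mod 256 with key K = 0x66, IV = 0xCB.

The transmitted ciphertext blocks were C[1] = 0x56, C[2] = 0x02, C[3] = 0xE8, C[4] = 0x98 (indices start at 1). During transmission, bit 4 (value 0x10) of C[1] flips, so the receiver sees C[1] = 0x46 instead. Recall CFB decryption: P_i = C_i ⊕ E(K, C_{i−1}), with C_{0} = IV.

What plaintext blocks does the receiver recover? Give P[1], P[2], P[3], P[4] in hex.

P[1] = 0x77, P[2] = 0xAE, P[3] = 0x80, P[4] = 0xD6

Only C[1] changed, to 0x46. In CFB, a change in C_i flips the same bit in P_i and garbles P_{i+1}. Decrypting the received ciphertext:
P[1]: E(K, 0xCB) = 0x31; 0x46 ⊕ 0x31 = 0x77.
P[2]: E(K, 0x46) = 0xAC; 0x02 ⊕ 0xAC = 0xAE.
P[3]: E(K, 0x02) = 0x68; 0xE8 ⊕ 0x68 = 0x80.
P[4]: E(K, 0xE8) = 0x4E; 0x98 ⊕ 0x4E = 0xD6.
Blocks that differ from the original plaintext: P[1], P[2].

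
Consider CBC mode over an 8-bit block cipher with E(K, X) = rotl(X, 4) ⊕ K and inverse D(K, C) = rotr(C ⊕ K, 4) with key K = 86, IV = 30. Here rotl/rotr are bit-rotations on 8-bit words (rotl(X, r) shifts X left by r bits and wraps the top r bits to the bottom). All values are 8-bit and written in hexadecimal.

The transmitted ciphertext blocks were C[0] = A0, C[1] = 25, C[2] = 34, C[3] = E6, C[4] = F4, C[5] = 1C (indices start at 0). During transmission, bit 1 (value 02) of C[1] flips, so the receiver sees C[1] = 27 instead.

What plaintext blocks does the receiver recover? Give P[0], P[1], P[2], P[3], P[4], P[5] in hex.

CBC decryption: P_i = D(K, C_i) ⊕ C_{i−1}, with C_{−1} = IV.
Only C[1] changed, to 27. In CBC, a change in C_i garbles P_i and flips the same bit in P_{i+1}. Decrypting the received ciphertext:
P[0]: D(K, A0) = 62; 62 ⊕ 30 = 52.
P[1]: D(K, 27) = 1A; 1A ⊕ A0 = BA.
P[2]: D(K, 34) = 2B; 2B ⊕ 27 = 0C.
P[3]: D(K, E6) = 06; 06 ⊕ 34 = 32.
P[4]: D(K, F4) = 27; 27 ⊕ E6 = C1.
P[5]: D(K, 1C) = A9; A9 ⊕ F4 = 5D.
Blocks that differ from the original plaintext: P[1], P[2].

P[0] = 52, P[1] = BA, P[2] = 0C, P[3] = 32, P[4] = C1, P[5] = 5D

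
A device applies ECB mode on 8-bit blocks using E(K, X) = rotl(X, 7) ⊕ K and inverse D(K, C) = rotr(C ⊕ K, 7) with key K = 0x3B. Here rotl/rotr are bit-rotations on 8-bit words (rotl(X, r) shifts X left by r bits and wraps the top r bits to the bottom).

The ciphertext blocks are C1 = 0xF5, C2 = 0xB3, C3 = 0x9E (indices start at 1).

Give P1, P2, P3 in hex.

ECB decryption: P_i = D(K, C_i).
P1: D(K, 0xF5) = 0x9D.
P2: D(K, 0xB3) = 0x11.
P3: D(K, 0x9E) = 0x4B.

P1 = 0x9D, P2 = 0x11, P3 = 0x4B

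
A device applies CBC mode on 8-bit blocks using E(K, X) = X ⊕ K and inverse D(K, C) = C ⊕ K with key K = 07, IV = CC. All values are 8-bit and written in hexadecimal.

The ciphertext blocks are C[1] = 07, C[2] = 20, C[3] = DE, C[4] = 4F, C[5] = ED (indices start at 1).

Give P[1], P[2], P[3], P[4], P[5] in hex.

CBC decryption: P_i = D(K, C_i) ⊕ C_{i−1}, with C_{0} = IV.
P[1]: D(K, 07) = 00; 00 ⊕ CC = CC.
P[2]: D(K, 20) = 27; 27 ⊕ 07 = 20.
P[3]: D(K, DE) = D9; D9 ⊕ 20 = F9.
P[4]: D(K, 4F) = 48; 48 ⊕ DE = 96.
P[5]: D(K, ED) = EA; EA ⊕ 4F = A5.

P[1] = CC, P[2] = 20, P[3] = F9, P[4] = 96, P[5] = A5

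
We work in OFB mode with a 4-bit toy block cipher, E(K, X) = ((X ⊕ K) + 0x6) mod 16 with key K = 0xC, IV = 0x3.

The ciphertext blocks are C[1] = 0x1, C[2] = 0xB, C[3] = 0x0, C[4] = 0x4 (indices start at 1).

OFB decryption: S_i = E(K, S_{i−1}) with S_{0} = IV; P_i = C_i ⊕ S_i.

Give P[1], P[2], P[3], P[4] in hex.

P[1]: S = E(K, 0x3) = 0x5; 0x1 ⊕ 0x5 = 0x4.
P[2]: S = E(K, 0x5) = 0xF; 0xB ⊕ 0xF = 0x4.
P[3]: S = E(K, 0xF) = 0x9; 0x0 ⊕ 0x9 = 0x9.
P[4]: S = E(K, 0x9) = 0xB; 0x4 ⊕ 0xB = 0xF.

P[1] = 0x4, P[2] = 0x4, P[3] = 0x9, P[4] = 0xF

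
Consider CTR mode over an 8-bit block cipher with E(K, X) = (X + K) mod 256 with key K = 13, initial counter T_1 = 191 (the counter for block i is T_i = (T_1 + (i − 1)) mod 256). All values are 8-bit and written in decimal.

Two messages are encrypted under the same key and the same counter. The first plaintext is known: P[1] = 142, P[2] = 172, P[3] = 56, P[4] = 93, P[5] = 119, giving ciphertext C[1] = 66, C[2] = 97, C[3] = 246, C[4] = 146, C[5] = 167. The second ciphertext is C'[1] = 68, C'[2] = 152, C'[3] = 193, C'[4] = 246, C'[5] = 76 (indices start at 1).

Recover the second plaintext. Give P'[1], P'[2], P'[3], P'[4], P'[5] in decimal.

P'[1] = 136, P'[2] = 85, P'[3] = 15, P'[4] = 57, P'[5] = 156

In CTR with a reused counter, both messages share the same keystream S_i, so C_i ⊕ C'_i = P_i ⊕ P'_i and thus P'_i = P_i ⊕ C_i ⊕ C'_i.
P'[1]: 142 ⊕ 66 ⊕ 68 = 136.
P'[2]: 172 ⊕ 97 ⊕ 152 = 85.
P'[3]: 56 ⊕ 246 ⊕ 193 = 15.
P'[4]: 93 ⊕ 146 ⊕ 246 = 57.
P'[5]: 119 ⊕ 167 ⊕ 76 = 156.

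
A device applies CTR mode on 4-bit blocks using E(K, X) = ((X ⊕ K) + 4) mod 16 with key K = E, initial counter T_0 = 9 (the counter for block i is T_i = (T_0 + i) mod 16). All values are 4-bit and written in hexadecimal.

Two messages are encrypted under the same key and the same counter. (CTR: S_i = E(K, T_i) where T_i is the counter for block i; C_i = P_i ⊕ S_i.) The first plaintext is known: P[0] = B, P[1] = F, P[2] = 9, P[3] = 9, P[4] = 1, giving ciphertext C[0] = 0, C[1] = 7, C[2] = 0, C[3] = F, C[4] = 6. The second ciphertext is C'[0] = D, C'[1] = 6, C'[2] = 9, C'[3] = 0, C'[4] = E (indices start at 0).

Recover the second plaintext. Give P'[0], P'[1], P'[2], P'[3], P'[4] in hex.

P'[0] = 6, P'[1] = E, P'[2] = 0, P'[3] = 6, P'[4] = 9

In CTR with a reused counter, both messages share the same keystream S_i, so C_i ⊕ C'_i = P_i ⊕ P'_i and thus P'_i = P_i ⊕ C_i ⊕ C'_i.
P'[0]: B ⊕ 0 ⊕ D = 6.
P'[1]: F ⊕ 7 ⊕ 6 = E.
P'[2]: 9 ⊕ 0 ⊕ 9 = 0.
P'[3]: 9 ⊕ F ⊕ 0 = 6.
P'[4]: 1 ⊕ 6 ⊕ E = 9.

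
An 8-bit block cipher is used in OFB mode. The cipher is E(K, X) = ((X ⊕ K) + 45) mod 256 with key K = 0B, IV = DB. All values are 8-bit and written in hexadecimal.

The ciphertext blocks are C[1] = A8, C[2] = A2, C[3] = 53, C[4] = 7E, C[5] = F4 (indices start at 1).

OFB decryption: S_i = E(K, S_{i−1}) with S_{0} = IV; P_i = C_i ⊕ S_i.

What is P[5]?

P[1]: S = E(K, DB) = 15; A8 ⊕ 15 = BD.
P[2]: S = E(K, 15) = 63; A2 ⊕ 63 = C1.
P[3]: S = E(K, 63) = AD; 53 ⊕ AD = FE.
P[4]: S = E(K, AD) = EB; 7E ⊕ EB = 95.
P[5]: S = E(K, EB) = 25; F4 ⊕ 25 = D1.

P[5] = D1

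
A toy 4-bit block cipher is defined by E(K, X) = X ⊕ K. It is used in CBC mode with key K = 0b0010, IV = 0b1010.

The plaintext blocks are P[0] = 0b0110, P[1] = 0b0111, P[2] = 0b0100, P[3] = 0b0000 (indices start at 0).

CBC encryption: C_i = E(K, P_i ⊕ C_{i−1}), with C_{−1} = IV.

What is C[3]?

C[3] = 0b1111

C[0]: P[0] ⊕ 0b1010 = 0b1100; E(K, 0b1100) = 0b1110.
C[1]: P[1] ⊕ 0b1110 = 0b1001; E(K, 0b1001) = 0b1011.
C[2]: P[2] ⊕ 0b1011 = 0b1111; E(K, 0b1111) = 0b1101.
C[3]: P[3] ⊕ 0b1101 = 0b1101; E(K, 0b1101) = 0b1111.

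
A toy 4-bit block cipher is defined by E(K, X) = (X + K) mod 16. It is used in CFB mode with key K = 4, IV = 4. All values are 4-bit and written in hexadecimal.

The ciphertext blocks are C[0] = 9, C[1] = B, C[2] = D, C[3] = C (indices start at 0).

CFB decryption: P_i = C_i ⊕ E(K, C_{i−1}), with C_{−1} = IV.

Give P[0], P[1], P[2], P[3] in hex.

P[0] = 1, P[1] = 6, P[2] = 2, P[3] = D

P[0]: E(K, 4) = 8; 9 ⊕ 8 = 1.
P[1]: E(K, 9) = D; B ⊕ D = 6.
P[2]: E(K, B) = F; D ⊕ F = 2.
P[3]: E(K, D) = 1; C ⊕ 1 = D.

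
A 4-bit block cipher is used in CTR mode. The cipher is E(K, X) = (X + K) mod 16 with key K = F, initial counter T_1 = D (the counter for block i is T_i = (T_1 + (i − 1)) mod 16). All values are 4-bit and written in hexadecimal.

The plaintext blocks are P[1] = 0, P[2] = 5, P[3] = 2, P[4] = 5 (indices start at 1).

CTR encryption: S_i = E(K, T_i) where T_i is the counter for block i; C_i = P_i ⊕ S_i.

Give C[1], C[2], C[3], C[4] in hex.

C[1] = C, C[2] = 8, C[3] = C, C[4] = A

C[1]: T = D, S = E(K, T) = C; 0 ⊕ C = C.
C[2]: T = E, S = E(K, T) = D; 5 ⊕ D = 8.
C[3]: T = F, S = E(K, T) = E; 2 ⊕ E = C.
C[4]: T = 0, S = E(K, T) = F; 5 ⊕ F = A.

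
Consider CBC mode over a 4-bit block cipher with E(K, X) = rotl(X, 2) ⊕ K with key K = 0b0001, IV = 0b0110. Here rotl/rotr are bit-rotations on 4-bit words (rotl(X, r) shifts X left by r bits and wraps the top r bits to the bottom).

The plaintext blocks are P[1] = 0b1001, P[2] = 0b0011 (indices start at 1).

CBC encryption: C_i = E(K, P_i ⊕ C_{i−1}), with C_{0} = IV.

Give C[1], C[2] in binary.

C[1] = 0b1110, C[2] = 0b0110

C[1]: P[1] ⊕ 0b0110 = 0b1111; E(K, 0b1111) = 0b1110.
C[2]: P[2] ⊕ 0b1110 = 0b1101; E(K, 0b1101) = 0b0110.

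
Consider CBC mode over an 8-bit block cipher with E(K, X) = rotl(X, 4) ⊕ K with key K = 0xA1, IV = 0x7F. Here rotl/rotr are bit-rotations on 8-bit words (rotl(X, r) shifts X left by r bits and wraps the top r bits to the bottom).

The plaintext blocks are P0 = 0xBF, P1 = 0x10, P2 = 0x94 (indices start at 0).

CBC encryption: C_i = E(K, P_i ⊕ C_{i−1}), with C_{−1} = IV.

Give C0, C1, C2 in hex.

C0: P0 ⊕ 0x7F = 0xC0; E(K, 0xC0) = 0xAD.
C1: P1 ⊕ 0xAD = 0xBD; E(K, 0xBD) = 0x7A.
C2: P2 ⊕ 0x7A = 0xEE; E(K, 0xEE) = 0x4F.

C0 = 0xAD, C1 = 0x7A, C2 = 0x4F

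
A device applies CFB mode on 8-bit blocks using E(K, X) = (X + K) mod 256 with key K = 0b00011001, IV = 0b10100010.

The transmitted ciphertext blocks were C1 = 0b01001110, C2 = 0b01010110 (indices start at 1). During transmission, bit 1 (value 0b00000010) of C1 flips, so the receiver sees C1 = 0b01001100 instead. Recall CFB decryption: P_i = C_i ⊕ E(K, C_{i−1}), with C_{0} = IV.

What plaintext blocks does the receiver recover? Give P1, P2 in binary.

P1 = 0b11110111, P2 = 0b00110011

Only C1 changed, to 0b01001100. In CFB, a change in C_i flips the same bit in P_i and garbles P_{i+1}. Decrypting the received ciphertext:
P1: E(K, 0b10100010) = 0b10111011; 0b01001100 ⊕ 0b10111011 = 0b11110111.
P2: E(K, 0b01001100) = 0b01100101; 0b01010110 ⊕ 0b01100101 = 0b00110011.
Blocks that differ from the original plaintext: P1, P2.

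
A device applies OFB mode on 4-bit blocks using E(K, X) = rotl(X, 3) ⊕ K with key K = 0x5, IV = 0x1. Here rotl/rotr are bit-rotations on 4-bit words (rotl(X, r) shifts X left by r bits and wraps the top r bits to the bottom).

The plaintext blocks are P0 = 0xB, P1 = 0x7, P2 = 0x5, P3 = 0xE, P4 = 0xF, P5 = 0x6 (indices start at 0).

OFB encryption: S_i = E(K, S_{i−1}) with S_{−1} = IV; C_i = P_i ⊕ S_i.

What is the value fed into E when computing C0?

0x1

C0: S = E(K, 0x1) = 0xD; 0xB ⊕ 0xD = 0x6.
So the input to E for block 0 is 0x1.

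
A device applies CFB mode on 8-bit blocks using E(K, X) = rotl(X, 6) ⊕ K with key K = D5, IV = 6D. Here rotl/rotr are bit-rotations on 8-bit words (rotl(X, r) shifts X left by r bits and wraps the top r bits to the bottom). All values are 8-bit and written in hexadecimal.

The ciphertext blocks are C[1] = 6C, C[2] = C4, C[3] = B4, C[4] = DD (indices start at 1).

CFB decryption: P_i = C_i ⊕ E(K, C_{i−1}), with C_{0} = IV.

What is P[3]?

P[3] = 50

P[3]: E(K, C4) = E4; B4 ⊕ E4 = 50.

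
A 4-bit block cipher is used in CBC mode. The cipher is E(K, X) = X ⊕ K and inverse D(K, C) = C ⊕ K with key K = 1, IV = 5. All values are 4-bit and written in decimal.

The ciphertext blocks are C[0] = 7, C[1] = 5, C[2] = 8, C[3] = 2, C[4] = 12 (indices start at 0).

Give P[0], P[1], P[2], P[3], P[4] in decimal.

CBC decryption: P_i = D(K, C_i) ⊕ C_{i−1}, with C_{−1} = IV.
P[0]: D(K, 7) = 6; 6 ⊕ 5 = 3.
P[1]: D(K, 5) = 4; 4 ⊕ 7 = 3.
P[2]: D(K, 8) = 9; 9 ⊕ 5 = 12.
P[3]: D(K, 2) = 3; 3 ⊕ 8 = 11.
P[4]: D(K, 12) = 13; 13 ⊕ 2 = 15.

P[0] = 3, P[1] = 3, P[2] = 12, P[3] = 11, P[4] = 15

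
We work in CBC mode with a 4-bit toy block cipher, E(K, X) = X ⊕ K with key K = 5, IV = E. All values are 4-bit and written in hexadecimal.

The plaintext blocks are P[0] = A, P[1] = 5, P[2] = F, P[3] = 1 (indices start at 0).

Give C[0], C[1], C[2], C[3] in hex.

C[0] = 1, C[1] = 1, C[2] = B, C[3] = F

CBC encryption: C_i = E(K, P_i ⊕ C_{i−1}), with C_{−1} = IV.
C[0]: P[0] ⊕ E = 4; E(K, 4) = 1.
C[1]: P[1] ⊕ 1 = 4; E(K, 4) = 1.
C[2]: P[2] ⊕ 1 = E; E(K, E) = B.
C[3]: P[3] ⊕ B = A; E(K, A) = F.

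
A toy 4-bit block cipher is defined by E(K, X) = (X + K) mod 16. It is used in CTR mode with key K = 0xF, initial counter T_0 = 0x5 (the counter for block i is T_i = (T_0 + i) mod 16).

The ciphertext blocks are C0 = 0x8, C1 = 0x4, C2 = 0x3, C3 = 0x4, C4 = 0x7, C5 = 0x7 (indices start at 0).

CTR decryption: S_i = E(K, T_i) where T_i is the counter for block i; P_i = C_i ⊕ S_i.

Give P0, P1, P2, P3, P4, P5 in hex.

P0 = 0xC, P1 = 0x1, P2 = 0x5, P3 = 0x3, P4 = 0xF, P5 = 0xE

P0: T = 0x5, S = E(K, T) = 0x4; 0x8 ⊕ 0x4 = 0xC.
P1: T = 0x6, S = E(K, T) = 0x5; 0x4 ⊕ 0x5 = 0x1.
P2: T = 0x7, S = E(K, T) = 0x6; 0x3 ⊕ 0x6 = 0x5.
P3: T = 0x8, S = E(K, T) = 0x7; 0x4 ⊕ 0x7 = 0x3.
P4: T = 0x9, S = E(K, T) = 0x8; 0x7 ⊕ 0x8 = 0xF.
P5: T = 0xA, S = E(K, T) = 0x9; 0x7 ⊕ 0x9 = 0xE.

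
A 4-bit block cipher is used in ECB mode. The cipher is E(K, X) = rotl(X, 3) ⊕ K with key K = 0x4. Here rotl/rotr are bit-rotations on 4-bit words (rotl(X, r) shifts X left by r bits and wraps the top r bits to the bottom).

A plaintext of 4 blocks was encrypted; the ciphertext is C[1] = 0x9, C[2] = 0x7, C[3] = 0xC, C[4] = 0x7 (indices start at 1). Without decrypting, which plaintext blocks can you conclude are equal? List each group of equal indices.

ECB encrypts each block independently with the same key, so equal ciphertext blocks imply equal plaintext blocks.
C[2] = C[4] = 0x7, so P[2] = P[4].

P[2] = P[4]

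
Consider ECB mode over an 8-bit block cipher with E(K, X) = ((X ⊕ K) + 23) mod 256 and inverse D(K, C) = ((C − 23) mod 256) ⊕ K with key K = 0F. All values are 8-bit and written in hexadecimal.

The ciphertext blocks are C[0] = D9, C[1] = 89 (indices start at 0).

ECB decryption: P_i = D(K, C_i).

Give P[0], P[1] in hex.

P[0]: D(K, D9) = B9.
P[1]: D(K, 89) = 69.

P[0] = B9, P[1] = 69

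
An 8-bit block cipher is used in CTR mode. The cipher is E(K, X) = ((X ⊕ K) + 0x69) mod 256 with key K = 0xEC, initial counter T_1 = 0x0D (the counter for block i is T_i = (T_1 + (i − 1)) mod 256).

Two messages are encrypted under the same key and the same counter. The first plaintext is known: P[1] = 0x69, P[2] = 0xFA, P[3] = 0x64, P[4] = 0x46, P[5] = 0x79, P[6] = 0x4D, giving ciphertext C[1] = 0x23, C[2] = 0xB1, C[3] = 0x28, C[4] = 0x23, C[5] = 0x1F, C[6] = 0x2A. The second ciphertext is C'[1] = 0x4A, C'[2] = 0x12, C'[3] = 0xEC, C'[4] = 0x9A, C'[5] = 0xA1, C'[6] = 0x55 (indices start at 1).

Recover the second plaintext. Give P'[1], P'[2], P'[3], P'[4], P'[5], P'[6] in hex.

P'[1] = 0x00, P'[2] = 0x59, P'[3] = 0xA0, P'[4] = 0xFF, P'[5] = 0xC7, P'[6] = 0x32

In CTR with a reused counter, both messages share the same keystream S_i, so C_i ⊕ C'_i = P_i ⊕ P'_i and thus P'_i = P_i ⊕ C_i ⊕ C'_i.
P'[1]: 0x69 ⊕ 0x23 ⊕ 0x4A = 0x00.
P'[2]: 0xFA ⊕ 0xB1 ⊕ 0x12 = 0x59.
P'[3]: 0x64 ⊕ 0x28 ⊕ 0xEC = 0xA0.
P'[4]: 0x46 ⊕ 0x23 ⊕ 0x9A = 0xFF.
P'[5]: 0x79 ⊕ 0x1F ⊕ 0xA1 = 0xC7.
P'[6]: 0x4D ⊕ 0x2A ⊕ 0x55 = 0x32.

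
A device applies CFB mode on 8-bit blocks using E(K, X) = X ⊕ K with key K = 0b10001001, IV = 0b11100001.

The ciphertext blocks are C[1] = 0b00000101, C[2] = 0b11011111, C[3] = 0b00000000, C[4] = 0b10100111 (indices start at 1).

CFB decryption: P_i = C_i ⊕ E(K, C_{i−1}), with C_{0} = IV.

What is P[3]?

P[3]: E(K, 0b11011111) = 0b01010110; 0b00000000 ⊕ 0b01010110 = 0b01010110.

P[3] = 0b01010110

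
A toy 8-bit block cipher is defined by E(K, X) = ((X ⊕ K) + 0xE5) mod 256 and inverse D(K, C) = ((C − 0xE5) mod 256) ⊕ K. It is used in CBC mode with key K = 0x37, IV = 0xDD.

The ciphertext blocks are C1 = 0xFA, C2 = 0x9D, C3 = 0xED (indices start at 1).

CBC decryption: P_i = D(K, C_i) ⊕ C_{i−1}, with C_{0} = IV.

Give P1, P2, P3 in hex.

P1: D(K, 0xFA) = 0x22; 0x22 ⊕ 0xDD = 0xFF.
P2: D(K, 0x9D) = 0x8F; 0x8F ⊕ 0xFA = 0x75.
P3: D(K, 0xED) = 0x3F; 0x3F ⊕ 0x9D = 0xA2.

P1 = 0xFF, P2 = 0x75, P3 = 0xA2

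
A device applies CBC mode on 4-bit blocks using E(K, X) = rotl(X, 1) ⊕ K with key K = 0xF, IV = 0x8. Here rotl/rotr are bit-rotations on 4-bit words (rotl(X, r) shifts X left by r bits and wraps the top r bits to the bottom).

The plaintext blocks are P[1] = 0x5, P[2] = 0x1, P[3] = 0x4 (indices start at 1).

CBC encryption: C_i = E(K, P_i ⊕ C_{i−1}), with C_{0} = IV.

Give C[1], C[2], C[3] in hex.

C[1] = 0x4, C[2] = 0x5, C[3] = 0xD

C[1]: P[1] ⊕ 0x8 = 0xD; E(K, 0xD) = 0x4.
C[2]: P[2] ⊕ 0x4 = 0x5; E(K, 0x5) = 0x5.
C[3]: P[3] ⊕ 0x5 = 0x1; E(K, 0x1) = 0xD.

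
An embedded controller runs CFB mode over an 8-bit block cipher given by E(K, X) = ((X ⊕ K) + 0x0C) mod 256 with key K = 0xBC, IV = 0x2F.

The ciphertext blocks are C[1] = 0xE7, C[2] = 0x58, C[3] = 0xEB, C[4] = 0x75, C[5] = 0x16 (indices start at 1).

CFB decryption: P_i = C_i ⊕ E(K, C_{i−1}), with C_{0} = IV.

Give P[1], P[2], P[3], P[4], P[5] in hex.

P[1] = 0x78, P[2] = 0x3F, P[3] = 0x1B, P[4] = 0x16, P[5] = 0xC3

P[1]: E(K, 0x2F) = 0x9F; 0xE7 ⊕ 0x9F = 0x78.
P[2]: E(K, 0xE7) = 0x67; 0x58 ⊕ 0x67 = 0x3F.
P[3]: E(K, 0x58) = 0xF0; 0xEB ⊕ 0xF0 = 0x1B.
P[4]: E(K, 0xEB) = 0x63; 0x75 ⊕ 0x63 = 0x16.
P[5]: E(K, 0x75) = 0xD5; 0x16 ⊕ 0xD5 = 0xC3.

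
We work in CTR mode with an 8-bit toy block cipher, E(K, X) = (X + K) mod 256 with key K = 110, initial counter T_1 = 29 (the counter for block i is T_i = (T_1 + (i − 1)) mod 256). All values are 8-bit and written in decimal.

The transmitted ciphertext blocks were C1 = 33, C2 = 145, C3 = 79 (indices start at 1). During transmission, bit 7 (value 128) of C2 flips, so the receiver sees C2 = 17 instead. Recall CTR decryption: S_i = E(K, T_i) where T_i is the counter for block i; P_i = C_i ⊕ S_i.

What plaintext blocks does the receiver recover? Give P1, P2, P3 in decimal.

Only C2 changed, to 17. In CTR, a change in C_i flips the same bit in P_i only; the keystream is unaffected. Decrypting the received ciphertext:
P1: T = 29, S = E(K, T) = 139; 33 ⊕ 139 = 170.
P2: T = 30, S = E(K, T) = 140; 17 ⊕ 140 = 157.
P3: T = 31, S = E(K, T) = 141; 79 ⊕ 141 = 194.
Blocks that differ from the original plaintext: P2.

P1 = 170, P2 = 157, P3 = 194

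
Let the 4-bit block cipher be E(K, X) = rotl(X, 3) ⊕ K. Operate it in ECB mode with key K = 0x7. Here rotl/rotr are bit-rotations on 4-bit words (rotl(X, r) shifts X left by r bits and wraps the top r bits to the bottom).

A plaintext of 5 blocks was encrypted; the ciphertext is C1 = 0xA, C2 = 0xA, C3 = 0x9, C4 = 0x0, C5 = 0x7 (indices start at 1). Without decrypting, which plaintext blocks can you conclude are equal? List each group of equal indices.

P1 = P2

ECB encrypts each block independently with the same key, so equal ciphertext blocks imply equal plaintext blocks.
C1 = C2 = 0xA, so P1 = P2.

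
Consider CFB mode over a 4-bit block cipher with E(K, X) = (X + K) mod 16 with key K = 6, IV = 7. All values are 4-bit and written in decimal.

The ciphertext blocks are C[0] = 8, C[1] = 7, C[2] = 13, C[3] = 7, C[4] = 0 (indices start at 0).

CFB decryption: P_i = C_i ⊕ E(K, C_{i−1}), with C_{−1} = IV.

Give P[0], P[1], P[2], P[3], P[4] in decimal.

P[0]: E(K, 7) = 13; 8 ⊕ 13 = 5.
P[1]: E(K, 8) = 14; 7 ⊕ 14 = 9.
P[2]: E(K, 7) = 13; 13 ⊕ 13 = 0.
P[3]: E(K, 13) = 3; 7 ⊕ 3 = 4.
P[4]: E(K, 7) = 13; 0 ⊕ 13 = 13.

P[0] = 5, P[1] = 9, P[2] = 0, P[3] = 4, P[4] = 13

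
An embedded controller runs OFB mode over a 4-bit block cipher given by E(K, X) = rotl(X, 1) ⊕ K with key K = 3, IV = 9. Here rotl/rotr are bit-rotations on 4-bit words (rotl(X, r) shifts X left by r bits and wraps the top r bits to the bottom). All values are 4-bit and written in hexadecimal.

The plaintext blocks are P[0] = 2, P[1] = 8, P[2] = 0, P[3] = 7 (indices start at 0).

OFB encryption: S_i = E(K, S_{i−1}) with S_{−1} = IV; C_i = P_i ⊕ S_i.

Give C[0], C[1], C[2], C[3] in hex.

C[0] = 2, C[1] = B, C[2] = 5, C[3] = E

C[0]: S = E(K, 9) = 0; 2 ⊕ 0 = 2.
C[1]: S = E(K, 0) = 3; 8 ⊕ 3 = B.
C[2]: S = E(K, 3) = 5; 0 ⊕ 5 = 5.
C[3]: S = E(K, 5) = 9; 7 ⊕ 9 = E.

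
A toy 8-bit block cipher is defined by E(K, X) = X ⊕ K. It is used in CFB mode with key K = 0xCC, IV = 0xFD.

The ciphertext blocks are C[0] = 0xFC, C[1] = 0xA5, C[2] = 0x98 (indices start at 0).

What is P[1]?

CFB decryption: P_i = C_i ⊕ E(K, C_{i−1}), with C_{−1} = IV.
P[1]: E(K, 0xFC) = 0x30; 0xA5 ⊕ 0x30 = 0x95.

P[1] = 0x95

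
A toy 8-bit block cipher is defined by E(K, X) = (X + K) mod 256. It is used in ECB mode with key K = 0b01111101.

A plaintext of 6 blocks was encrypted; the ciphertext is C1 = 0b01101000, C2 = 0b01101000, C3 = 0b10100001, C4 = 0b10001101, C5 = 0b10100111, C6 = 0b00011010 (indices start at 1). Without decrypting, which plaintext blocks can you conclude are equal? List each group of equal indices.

ECB encrypts each block independently with the same key, so equal ciphertext blocks imply equal plaintext blocks.
C1 = C2 = 0b01101000, so P1 = P2.

P1 = P2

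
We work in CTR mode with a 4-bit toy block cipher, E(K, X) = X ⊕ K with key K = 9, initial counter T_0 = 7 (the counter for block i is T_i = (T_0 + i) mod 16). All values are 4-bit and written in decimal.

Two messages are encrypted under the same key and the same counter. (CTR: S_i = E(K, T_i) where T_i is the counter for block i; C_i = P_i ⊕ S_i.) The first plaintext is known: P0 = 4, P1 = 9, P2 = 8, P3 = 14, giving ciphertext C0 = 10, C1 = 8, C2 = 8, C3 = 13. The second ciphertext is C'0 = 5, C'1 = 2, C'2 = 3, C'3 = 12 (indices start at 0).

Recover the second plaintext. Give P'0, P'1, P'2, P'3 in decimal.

P'0 = 11, P'1 = 3, P'2 = 3, P'3 = 15

In CTR with a reused counter, both messages share the same keystream S_i, so C_i ⊕ C'_i = P_i ⊕ P'_i and thus P'_i = P_i ⊕ C_i ⊕ C'_i.
P'0: 4 ⊕ 10 ⊕ 5 = 11.
P'1: 9 ⊕ 8 ⊕ 2 = 3.
P'2: 8 ⊕ 8 ⊕ 3 = 3.
P'3: 14 ⊕ 13 ⊕ 12 = 15.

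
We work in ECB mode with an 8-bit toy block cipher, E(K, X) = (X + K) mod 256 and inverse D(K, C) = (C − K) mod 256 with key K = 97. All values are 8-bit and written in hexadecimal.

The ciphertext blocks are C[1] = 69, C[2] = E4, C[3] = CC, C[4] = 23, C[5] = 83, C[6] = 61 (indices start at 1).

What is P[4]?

ECB decryption: P_i = D(K, C_i).
P[4]: D(K, 23) = 8C.

P[4] = 8C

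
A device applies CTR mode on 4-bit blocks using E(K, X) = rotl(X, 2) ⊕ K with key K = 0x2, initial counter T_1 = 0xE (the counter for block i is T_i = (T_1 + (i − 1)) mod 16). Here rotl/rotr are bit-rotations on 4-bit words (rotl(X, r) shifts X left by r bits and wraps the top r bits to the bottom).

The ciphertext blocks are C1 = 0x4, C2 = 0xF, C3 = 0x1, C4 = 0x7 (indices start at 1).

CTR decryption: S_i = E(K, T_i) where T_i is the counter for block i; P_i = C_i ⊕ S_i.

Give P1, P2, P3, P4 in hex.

P1: T = 0xE, S = E(K, T) = 0x9; 0x4 ⊕ 0x9 = 0xD.
P2: T = 0xF, S = E(K, T) = 0xD; 0xF ⊕ 0xD = 0x2.
P3: T = 0x0, S = E(K, T) = 0x2; 0x1 ⊕ 0x2 = 0x3.
P4: T = 0x1, S = E(K, T) = 0x6; 0x7 ⊕ 0x6 = 0x1.

P1 = 0xD, P2 = 0x2, P3 = 0x3, P4 = 0x1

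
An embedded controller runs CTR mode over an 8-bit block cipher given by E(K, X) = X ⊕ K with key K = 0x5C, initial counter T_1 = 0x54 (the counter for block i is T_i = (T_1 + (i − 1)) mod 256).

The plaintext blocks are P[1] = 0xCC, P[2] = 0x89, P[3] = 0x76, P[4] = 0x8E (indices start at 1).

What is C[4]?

CTR encryption: S_i = E(K, T_i) where T_i is the counter for block i; C_i = P_i ⊕ S_i.
C[1]: T = 0x54, S = E(K, T) = 0x08; 0xCC ⊕ 0x08 = 0xC4.
C[2]: T = 0x55, S = E(K, T) = 0x09; 0x89 ⊕ 0x09 = 0x80.
C[3]: T = 0x56, S = E(K, T) = 0x0A; 0x76 ⊕ 0x0A = 0x7C.
C[4]: T = 0x57, S = E(K, T) = 0x0B; 0x8E ⊕ 0x0B = 0x85.

C[4] = 0x85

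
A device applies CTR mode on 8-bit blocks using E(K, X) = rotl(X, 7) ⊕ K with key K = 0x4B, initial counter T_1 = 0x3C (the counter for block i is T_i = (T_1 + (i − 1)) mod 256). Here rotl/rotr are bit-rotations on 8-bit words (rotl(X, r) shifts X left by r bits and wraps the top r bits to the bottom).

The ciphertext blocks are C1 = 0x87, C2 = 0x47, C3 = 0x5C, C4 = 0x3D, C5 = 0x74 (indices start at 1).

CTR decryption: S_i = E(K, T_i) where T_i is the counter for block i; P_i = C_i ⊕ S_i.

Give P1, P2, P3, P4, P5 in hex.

P1 = 0xD2, P2 = 0x92, P3 = 0x08, P4 = 0xE9, P5 = 0x1F

P1: T = 0x3C, S = E(K, T) = 0x55; 0x87 ⊕ 0x55 = 0xD2.
P2: T = 0x3D, S = E(K, T) = 0xD5; 0x47 ⊕ 0xD5 = 0x92.
P3: T = 0x3E, S = E(K, T) = 0x54; 0x5C ⊕ 0x54 = 0x08.
P4: T = 0x3F, S = E(K, T) = 0xD4; 0x3D ⊕ 0xD4 = 0xE9.
P5: T = 0x40, S = E(K, T) = 0x6B; 0x74 ⊕ 0x6B = 0x1F.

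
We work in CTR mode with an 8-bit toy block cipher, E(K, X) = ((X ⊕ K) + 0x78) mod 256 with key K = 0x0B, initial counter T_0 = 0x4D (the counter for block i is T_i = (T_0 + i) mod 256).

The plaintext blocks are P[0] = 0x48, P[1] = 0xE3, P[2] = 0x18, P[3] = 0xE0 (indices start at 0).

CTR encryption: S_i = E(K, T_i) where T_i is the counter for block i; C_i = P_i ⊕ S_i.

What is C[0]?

C[0]: T = 0x4D, S = E(K, T) = 0xBE; 0x48 ⊕ 0xBE = 0xF6.

C[0] = 0xF6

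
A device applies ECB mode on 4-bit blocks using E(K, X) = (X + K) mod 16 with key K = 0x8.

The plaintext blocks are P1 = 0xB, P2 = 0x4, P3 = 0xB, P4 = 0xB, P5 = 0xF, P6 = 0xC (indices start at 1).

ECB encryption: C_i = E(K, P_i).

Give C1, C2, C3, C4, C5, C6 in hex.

C1: E(K, 0xB) = 0x3.
C2: E(K, 0x4) = 0xC.
C3: E(K, 0xB) = 0x3.
C4: E(K, 0xB) = 0x3.
C5: E(K, 0xF) = 0x7.
C6: E(K, 0xC) = 0x4.

C1 = 0x3, C2 = 0xC, C3 = 0x3, C4 = 0x3, C5 = 0x7, C6 = 0x4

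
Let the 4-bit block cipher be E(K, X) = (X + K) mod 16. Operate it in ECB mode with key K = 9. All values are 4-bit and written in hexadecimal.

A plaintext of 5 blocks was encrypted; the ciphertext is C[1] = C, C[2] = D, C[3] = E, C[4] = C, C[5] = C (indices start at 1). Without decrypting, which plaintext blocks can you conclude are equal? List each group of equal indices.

P[1] = P[4] = P[5]

ECB encrypts each block independently with the same key, so equal ciphertext blocks imply equal plaintext blocks.
C[1] = C[4] = C[5] = C, so P[1] = P[4] = P[5].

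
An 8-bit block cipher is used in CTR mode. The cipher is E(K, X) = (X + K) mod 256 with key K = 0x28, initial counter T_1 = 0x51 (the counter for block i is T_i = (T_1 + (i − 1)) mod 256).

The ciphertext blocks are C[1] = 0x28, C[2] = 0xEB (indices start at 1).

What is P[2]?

P[2] = 0x91

CTR decryption: S_i = E(K, T_i) where T_i is the counter for block i; P_i = C_i ⊕ S_i.
P[2]: T = 0x52, S = E(K, T) = 0x7A; 0xEB ⊕ 0x7A = 0x91.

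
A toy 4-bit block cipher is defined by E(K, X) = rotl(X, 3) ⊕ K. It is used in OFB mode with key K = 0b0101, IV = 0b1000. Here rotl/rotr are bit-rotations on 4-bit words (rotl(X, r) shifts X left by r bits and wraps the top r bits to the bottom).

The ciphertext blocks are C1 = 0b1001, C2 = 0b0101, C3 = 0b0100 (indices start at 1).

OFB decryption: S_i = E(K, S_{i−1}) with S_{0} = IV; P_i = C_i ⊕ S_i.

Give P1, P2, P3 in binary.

P1: S = E(K, 0b1000) = 0b0001; 0b1001 ⊕ 0b0001 = 0b1000.
P2: S = E(K, 0b0001) = 0b1101; 0b0101 ⊕ 0b1101 = 0b1000.
P3: S = E(K, 0b1101) = 0b1011; 0b0100 ⊕ 0b1011 = 0b1111.

P1 = 0b1000, P2 = 0b1000, P3 = 0b1111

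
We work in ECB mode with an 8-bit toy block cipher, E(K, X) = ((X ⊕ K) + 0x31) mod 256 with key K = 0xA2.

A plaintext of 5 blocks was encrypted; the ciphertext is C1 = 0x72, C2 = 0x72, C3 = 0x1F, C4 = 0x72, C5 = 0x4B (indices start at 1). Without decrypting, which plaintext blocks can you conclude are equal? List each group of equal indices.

ECB encrypts each block independently with the same key, so equal ciphertext blocks imply equal plaintext blocks.
C1 = C2 = C4 = 0x72, so P1 = P2 = P4.

P1 = P2 = P4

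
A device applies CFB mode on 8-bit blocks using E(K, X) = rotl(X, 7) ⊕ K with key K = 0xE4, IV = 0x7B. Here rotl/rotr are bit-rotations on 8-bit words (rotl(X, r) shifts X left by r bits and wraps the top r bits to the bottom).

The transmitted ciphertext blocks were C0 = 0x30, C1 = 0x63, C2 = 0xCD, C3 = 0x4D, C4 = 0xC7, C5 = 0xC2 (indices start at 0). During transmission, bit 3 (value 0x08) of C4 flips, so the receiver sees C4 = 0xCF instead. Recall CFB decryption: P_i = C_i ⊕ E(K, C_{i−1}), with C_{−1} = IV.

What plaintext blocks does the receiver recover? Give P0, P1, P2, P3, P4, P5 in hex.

Only C4 changed, to 0xCF. In CFB, a change in C_i flips the same bit in P_i and garbles P_{i+1}. Decrypting the received ciphertext:
P0: E(K, 0x7B) = 0x59; 0x30 ⊕ 0x59 = 0x69.
P1: E(K, 0x30) = 0xFC; 0x63 ⊕ 0xFC = 0x9F.
P2: E(K, 0x63) = 0x55; 0xCD ⊕ 0x55 = 0x98.
P3: E(K, 0xCD) = 0x02; 0x4D ⊕ 0x02 = 0x4F.
P4: E(K, 0x4D) = 0x42; 0xCF ⊕ 0x42 = 0x8D.
P5: E(K, 0xCF) = 0x03; 0xC2 ⊕ 0x03 = 0xC1.
Blocks that differ from the original plaintext: P4, P5.

P0 = 0x69, P1 = 0x9F, P2 = 0x98, P3 = 0x4F, P4 = 0x8D, P5 = 0xC1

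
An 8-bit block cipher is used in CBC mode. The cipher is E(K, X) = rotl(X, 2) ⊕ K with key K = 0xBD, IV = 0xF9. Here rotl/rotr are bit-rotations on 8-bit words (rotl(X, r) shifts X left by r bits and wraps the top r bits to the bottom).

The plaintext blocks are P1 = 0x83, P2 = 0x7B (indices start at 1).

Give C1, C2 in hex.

CBC encryption: C_i = E(K, P_i ⊕ C_{i−1}), with C_{0} = IV.
C1: P1 ⊕ 0xF9 = 0x7A; E(K, 0x7A) = 0x54.
C2: P2 ⊕ 0x54 = 0x2F; E(K, 0x2F) = 0x01.

C1 = 0x54, C2 = 0x01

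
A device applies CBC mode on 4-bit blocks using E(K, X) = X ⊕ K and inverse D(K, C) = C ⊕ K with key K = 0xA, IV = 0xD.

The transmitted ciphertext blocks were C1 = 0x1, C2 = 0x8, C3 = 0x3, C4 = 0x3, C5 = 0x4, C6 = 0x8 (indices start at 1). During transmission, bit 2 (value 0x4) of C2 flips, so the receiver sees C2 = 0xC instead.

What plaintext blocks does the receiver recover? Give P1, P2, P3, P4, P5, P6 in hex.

P1 = 0x6, P2 = 0x7, P3 = 0x5, P4 = 0xA, P5 = 0xD, P6 = 0x6

CBC decryption: P_i = D(K, C_i) ⊕ C_{i−1}, with C_{0} = IV.
Only C2 changed, to 0xC. In CBC, a change in C_i garbles P_i and flips the same bit in P_{i+1}. Decrypting the received ciphertext:
P1: D(K, 0x1) = 0xB; 0xB ⊕ 0xD = 0x6.
P2: D(K, 0xC) = 0x6; 0x6 ⊕ 0x1 = 0x7.
P3: D(K, 0x3) = 0x9; 0x9 ⊕ 0xC = 0x5.
P4: D(K, 0x3) = 0x9; 0x9 ⊕ 0x3 = 0xA.
P5: D(K, 0x4) = 0xE; 0xE ⊕ 0x3 = 0xD.
P6: D(K, 0x8) = 0x2; 0x2 ⊕ 0x4 = 0x6.
Blocks that differ from the original plaintext: P2, P3.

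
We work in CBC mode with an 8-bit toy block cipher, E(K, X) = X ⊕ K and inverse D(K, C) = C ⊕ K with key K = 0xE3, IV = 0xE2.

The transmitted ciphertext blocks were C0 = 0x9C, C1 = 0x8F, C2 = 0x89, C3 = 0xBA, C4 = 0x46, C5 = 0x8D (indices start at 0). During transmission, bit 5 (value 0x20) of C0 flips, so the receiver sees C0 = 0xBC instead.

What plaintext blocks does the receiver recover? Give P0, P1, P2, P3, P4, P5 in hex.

CBC decryption: P_i = D(K, C_i) ⊕ C_{i−1}, with C_{−1} = IV.
Only C0 changed, to 0xBC. In CBC, a change in C_i garbles P_i and flips the same bit in P_{i+1}. Decrypting the received ciphertext:
P0: D(K, 0xBC) = 0x5F; 0x5F ⊕ 0xE2 = 0xBD.
P1: D(K, 0x8F) = 0x6C; 0x6C ⊕ 0xBC = 0xD0.
P2: D(K, 0x89) = 0x6A; 0x6A ⊕ 0x8F = 0xE5.
P3: D(K, 0xBA) = 0x59; 0x59 ⊕ 0x89 = 0xD0.
P4: D(K, 0x46) = 0xA5; 0xA5 ⊕ 0xBA = 0x1F.
P5: D(K, 0x8D) = 0x6E; 0x6E ⊕ 0x46 = 0x28.
Blocks that differ from the original plaintext: P0, P1.

P0 = 0xBD, P1 = 0xD0, P2 = 0xE5, P3 = 0xD0, P4 = 0x1F, P5 = 0x28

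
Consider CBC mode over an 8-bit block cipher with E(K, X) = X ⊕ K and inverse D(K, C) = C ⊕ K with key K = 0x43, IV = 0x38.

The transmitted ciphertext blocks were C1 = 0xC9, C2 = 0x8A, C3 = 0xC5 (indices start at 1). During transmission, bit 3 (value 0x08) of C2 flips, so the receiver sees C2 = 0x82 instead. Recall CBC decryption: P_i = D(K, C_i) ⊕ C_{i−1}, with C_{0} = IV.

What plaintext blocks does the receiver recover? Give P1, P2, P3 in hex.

Only C2 changed, to 0x82. In CBC, a change in C_i garbles P_i and flips the same bit in P_{i+1}. Decrypting the received ciphertext:
P1: D(K, 0xC9) = 0x8A; 0x8A ⊕ 0x38 = 0xB2.
P2: D(K, 0x82) = 0xC1; 0xC1 ⊕ 0xC9 = 0x08.
P3: D(K, 0xC5) = 0x86; 0x86 ⊕ 0x82 = 0x04.
Blocks that differ from the original plaintext: P2, P3.

P1 = 0xB2, P2 = 0x08, P3 = 0x04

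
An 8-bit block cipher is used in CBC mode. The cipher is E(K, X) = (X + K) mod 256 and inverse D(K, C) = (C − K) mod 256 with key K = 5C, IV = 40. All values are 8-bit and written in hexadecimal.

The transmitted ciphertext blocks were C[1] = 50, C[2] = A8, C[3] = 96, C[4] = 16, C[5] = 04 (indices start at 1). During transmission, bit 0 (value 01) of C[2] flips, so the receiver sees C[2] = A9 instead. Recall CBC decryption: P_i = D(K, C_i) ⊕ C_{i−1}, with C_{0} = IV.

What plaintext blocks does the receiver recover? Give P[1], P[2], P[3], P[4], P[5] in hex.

P[1] = B4, P[2] = 1D, P[3] = 93, P[4] = 2C, P[5] = BE

Only C[2] changed, to A9. In CBC, a change in C_i garbles P_i and flips the same bit in P_{i+1}. Decrypting the received ciphertext:
P[1]: D(K, 50) = F4; F4 ⊕ 40 = B4.
P[2]: D(K, A9) = 4D; 4D ⊕ 50 = 1D.
P[3]: D(K, 96) = 3A; 3A ⊕ A9 = 93.
P[4]: D(K, 16) = BA; BA ⊕ 96 = 2C.
P[5]: D(K, 04) = A8; A8 ⊕ 16 = BE.
Blocks that differ from the original plaintext: P[2], P[3].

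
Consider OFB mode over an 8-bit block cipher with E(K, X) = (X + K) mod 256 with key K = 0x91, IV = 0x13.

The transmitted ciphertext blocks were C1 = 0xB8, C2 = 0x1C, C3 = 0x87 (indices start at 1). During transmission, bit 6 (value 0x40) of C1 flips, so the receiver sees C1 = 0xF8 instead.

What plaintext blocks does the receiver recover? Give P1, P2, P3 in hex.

OFB decryption: S_i = E(K, S_{i−1}) with S_{0} = IV; P_i = C_i ⊕ S_i.
Only C1 changed, to 0xF8. In OFB, a change in C_i flips the same bit in P_i only; the keystream is unaffected. Decrypting the received ciphertext:
P1: S = E(K, 0x13) = 0xA4; 0xF8 ⊕ 0xA4 = 0x5C.
P2: S = E(K, 0xA4) = 0x35; 0x1C ⊕ 0x35 = 0x29.
P3: S = E(K, 0x35) = 0xC6; 0x87 ⊕ 0xC6 = 0x41.
Blocks that differ from the original plaintext: P1.

P1 = 0x5C, P2 = 0x29, P3 = 0x41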